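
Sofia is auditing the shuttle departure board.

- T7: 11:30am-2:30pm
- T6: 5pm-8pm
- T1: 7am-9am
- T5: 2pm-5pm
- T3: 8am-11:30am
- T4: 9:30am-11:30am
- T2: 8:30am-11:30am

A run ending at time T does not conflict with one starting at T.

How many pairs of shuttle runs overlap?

6

Sorted by start: T1, T3, T2, T4, T7, T5, T6.
T3 starts before T1 ends → T1 and T3 overlap.
T2 starts before T1 ends → T1 and T2 overlap.
T4 starts after T1 ends; T1 is clear from here.
T2 starts before T3 ends → T3 and T2 overlap.
T4 starts before T3 ends → T3 and T4 overlap.
T7 starts exactly when T3 ends (back-to-back, no overlap); T3 is clear from here.
T4 starts before T2 ends → T2 and T4 overlap.
T7 starts exactly when T2 ends (back-to-back, no overlap); T2 is clear from here.
T7 starts exactly when T4 ends (back-to-back, no overlap); T4 is clear from here.
T5 starts before T7 ends → T7 and T5 overlap.
T6 starts after T7 ends.
T6 starts exactly when T5 ends (back-to-back, no overlap).
Overlapping pairs: T1 & T2, T1 & T3, T2 & T3, T2 & T4, T3 & T4, T5 & T7 — 6 in total.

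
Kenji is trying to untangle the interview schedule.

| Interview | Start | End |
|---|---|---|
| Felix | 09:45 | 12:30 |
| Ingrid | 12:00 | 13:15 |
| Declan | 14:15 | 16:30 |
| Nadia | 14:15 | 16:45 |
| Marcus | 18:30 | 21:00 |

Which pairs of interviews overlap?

Declan & Nadia, Felix & Ingrid

Sorted by start: Felix, Ingrid, Declan, Nadia, Marcus.
Ingrid starts before Felix ends → Felix and Ingrid overlap.
Declan starts after Felix ends, so nothing later overlaps Felix either.
Declan starts after Ingrid ends, so nothing later overlaps Ingrid either.
Nadia starts before Declan ends → Declan and Nadia overlap.
Marcus starts after Declan ends.
Marcus starts after Nadia ends.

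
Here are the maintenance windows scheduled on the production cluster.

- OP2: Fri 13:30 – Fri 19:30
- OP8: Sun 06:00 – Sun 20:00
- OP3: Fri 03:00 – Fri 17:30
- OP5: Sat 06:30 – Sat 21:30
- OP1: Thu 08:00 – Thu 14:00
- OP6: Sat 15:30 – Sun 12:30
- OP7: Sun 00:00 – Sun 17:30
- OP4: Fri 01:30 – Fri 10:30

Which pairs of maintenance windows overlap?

OP2 & OP3, OP3 & OP4, OP5 & OP6, OP6 & OP7, OP6 & OP8, OP7 & OP8

Sorted by start: OP1, OP4, OP3, OP2, OP5, OP6, OP7, OP8.
OP4 starts after OP1 ends, so nothing later overlaps OP1 either.
OP3 starts before OP4 ends → OP4 and OP3 overlap.
OP2 starts after OP4 ends, so nothing later overlaps OP4 either.
OP2 starts before OP3 ends → OP3 and OP2 overlap.
OP5 starts after OP3 ends, so nothing later overlaps OP3 either.
OP5 starts after OP2 ends, so nothing later overlaps OP2 either.
OP6 starts before OP5 ends → OP5 and OP6 overlap.
OP7 starts after OP5 ends, so nothing later overlaps OP5 either.
OP7 starts before OP6 ends → OP6 and OP7 overlap.
OP8 starts before OP6 ends → OP6 and OP8 overlap.
OP8 starts before OP7 ends → OP7 and OP8 overlap.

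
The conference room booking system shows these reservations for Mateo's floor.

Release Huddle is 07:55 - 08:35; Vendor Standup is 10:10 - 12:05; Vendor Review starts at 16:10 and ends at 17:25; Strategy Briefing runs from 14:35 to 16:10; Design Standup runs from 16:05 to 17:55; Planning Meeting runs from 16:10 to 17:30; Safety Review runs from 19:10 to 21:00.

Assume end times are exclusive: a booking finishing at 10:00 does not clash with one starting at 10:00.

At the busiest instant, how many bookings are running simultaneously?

3

Walk through starts and ends in time order (an end at T is processed before a start at T):
07:55 start Release Huddle → 1
08:35 end Release Huddle → 0
10:10 start Vendor Standup → 1
12:05 end Vendor Standup → 0
14:35 start Strategy Briefing → 1
16:05 start Design Standup → 2
16:10 end Strategy Briefing → 1
16:10 start Planning Meeting → 2
16:10 start Vendor Review → 3
17:25 end Vendor Review → 2
17:30 end Planning Meeting → 1
17:55 end Design Standup → 0
19:10 start Safety Review → 1
21:00 end Safety Review → 0
Peak is 3, at 16:10 (Design Standup, Planning Meeting, Vendor Review).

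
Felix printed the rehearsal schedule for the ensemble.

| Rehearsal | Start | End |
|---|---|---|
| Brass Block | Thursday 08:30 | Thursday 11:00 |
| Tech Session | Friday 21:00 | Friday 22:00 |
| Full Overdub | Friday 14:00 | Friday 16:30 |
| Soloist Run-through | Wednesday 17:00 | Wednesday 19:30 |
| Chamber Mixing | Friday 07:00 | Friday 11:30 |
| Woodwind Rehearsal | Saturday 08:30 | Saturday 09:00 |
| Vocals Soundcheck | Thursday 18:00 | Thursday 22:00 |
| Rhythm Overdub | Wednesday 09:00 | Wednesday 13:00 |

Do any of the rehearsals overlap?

Sorted by start: Rhythm Overdub, Soloist Run-through, Brass Block, Vocals Soundcheck, Chamber Mixing, Full Overdub, Tech Session, Woodwind Rehearsal.
Soloist Run-through starts after Rhythm Overdub ends, so nothing later overlaps Rhythm Overdub either.
Brass Block starts after Soloist Run-through ends, so nothing later overlaps Soloist Run-through either.
Vocals Soundcheck starts after Brass Block ends, so nothing later overlaps Brass Block either.
Chamber Mixing starts after Vocals Soundcheck ends, so nothing later overlaps Vocals Soundcheck either.
Full Overdub starts after Chamber Mixing ends, so nothing later overlaps Chamber Mixing either.
Tech Session starts after Full Overdub ends, so nothing later overlaps Full Overdub either.
Woodwind Rehearsal starts after Tech Session ends.
Every pair is clear; the schedule has no overlaps.

No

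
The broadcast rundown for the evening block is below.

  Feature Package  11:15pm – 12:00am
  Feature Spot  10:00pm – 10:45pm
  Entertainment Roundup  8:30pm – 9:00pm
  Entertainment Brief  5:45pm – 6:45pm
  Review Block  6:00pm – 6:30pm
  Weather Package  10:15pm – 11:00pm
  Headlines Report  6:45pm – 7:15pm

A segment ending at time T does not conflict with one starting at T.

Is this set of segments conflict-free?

No

Sorted by start: Entertainment Brief, Review Block, Headlines Report, Entertainment Roundup, Feature Spot, Weather Package, Feature Package.
Review Block starts before Entertainment Brief ends → Entertainment Brief and Review Block overlap.
That's a conflict, so the schedule is not conflict-free.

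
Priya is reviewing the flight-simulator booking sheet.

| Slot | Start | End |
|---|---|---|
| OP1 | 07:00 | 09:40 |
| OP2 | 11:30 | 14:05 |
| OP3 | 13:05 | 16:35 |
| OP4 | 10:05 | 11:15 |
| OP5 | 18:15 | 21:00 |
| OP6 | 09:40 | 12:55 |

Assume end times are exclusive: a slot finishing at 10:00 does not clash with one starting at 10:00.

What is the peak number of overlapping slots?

2

Walk through starts and ends in time order (an end at T is processed before a start at T):
07:00 start OP1 → 1
09:40 end OP1 → 0
09:40 start OP6 → 1
10:05 start OP4 → 2
11:15 end OP4 → 1
11:30 start OP2 → 2
12:55 end OP6 → 1
13:05 start OP3 → 2
14:05 end OP2 → 1
16:35 end OP3 → 0
18:15 start OP5 → 1
21:00 end OP5 → 0
Peak is 2, at 10:05 (OP4, OP6).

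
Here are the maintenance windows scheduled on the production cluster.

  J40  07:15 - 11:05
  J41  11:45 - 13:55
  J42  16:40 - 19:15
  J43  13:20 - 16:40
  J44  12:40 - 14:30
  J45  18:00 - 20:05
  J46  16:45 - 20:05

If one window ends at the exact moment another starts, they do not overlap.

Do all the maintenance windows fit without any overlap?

Check each pair: they overlap iff neither finishes before the other starts.
Sorted by start: J40, J41, J44, J43, J42, J46, J45.
J41 starts after J40 ends, so nothing later overlaps J40 either.
J44 starts before J41 ends → J41 and J44 overlap.
That's a conflict, so the schedule is not conflict-free.

No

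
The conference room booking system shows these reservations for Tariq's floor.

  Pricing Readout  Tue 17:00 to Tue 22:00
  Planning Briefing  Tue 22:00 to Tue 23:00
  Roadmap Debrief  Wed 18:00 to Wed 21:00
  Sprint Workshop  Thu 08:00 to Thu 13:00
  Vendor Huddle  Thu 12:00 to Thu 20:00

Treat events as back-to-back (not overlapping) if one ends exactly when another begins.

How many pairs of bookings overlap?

Sorted by start: Pricing Readout, Planning Briefing, Roadmap Debrief, Sprint Workshop, Vendor Huddle.
Planning Briefing starts exactly when Pricing Readout ends (back-to-back, no overlap); Pricing Readout is clear from here.
Roadmap Debrief starts after Planning Briefing ends; Planning Briefing is clear from here.
Sprint Workshop starts after Roadmap Debrief ends; Roadmap Debrief is clear from here.
Vendor Huddle starts before Sprint Workshop ends → Sprint Workshop and Vendor Huddle overlap.
Overlapping pairs: Sprint Workshop & Vendor Huddle — 1 in total.

1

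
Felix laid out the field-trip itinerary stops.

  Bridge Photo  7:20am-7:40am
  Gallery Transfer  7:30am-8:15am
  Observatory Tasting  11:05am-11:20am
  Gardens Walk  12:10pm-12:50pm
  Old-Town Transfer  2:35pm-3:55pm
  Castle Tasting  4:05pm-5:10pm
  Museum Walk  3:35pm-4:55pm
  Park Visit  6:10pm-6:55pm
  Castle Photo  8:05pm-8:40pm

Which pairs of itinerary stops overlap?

Check each pair: they overlap iff neither finishes before the other starts.
Sorted by start: Bridge Photo, Gallery Transfer, Observatory Tasting, Gardens Walk, Old-Town Transfer, Museum Walk, Castle Tasting, Park Visit, Castle Photo.
Gallery Transfer starts before Bridge Photo ends → Bridge Photo and Gallery Transfer overlap.
Observatory Tasting starts after Bridge Photo ends; Bridge Photo is clear from here.
Observatory Tasting starts after Gallery Transfer ends; Gallery Transfer is clear from here.
Gardens Walk starts after Observatory Tasting ends; Observatory Tasting is clear from here.
Old-Town Transfer starts after Gardens Walk ends; Gardens Walk is clear from here.
Museum Walk starts before Old-Town Transfer ends → Old-Town Transfer and Museum Walk overlap.
Castle Tasting starts after Old-Town Transfer ends; Old-Town Transfer is clear from here.
Castle Tasting starts before Museum Walk ends → Museum Walk and Castle Tasting overlap.
Park Visit starts after Museum Walk ends; Museum Walk is clear from here.
Park Visit starts after Castle Tasting ends; Castle Tasting is clear from here.
Castle Photo starts after Park Visit ends.

Bridge Photo & Gallery Transfer, Castle Tasting & Museum Walk, Museum Walk & Old-Town Transfer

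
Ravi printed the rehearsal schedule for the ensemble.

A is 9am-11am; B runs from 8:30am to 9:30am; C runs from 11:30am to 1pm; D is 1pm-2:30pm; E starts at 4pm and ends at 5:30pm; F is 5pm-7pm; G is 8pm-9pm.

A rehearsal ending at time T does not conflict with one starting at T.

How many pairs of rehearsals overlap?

Sorted by start: B, A, C, D, E, F, G.
A starts before B ends → B and A overlap.
C starts after B ends, so B has no further overlaps.
C starts after A ends, so A has no further overlaps.
D starts exactly when C ends (back-to-back, no overlap), so C has no further overlaps.
E starts after D ends, so D has no further overlaps.
F starts before E ends → E and F overlap.
G starts after E ends.
G starts after F ends.
Overlapping pairs: A & B, E & F — 2 in total.

2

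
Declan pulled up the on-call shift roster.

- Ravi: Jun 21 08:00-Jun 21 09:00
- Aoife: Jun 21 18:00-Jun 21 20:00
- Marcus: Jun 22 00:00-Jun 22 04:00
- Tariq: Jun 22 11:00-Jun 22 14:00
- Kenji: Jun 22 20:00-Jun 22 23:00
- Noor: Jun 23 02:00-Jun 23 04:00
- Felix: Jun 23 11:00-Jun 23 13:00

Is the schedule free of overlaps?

Sorted by start: Ravi, Aoife, Marcus, Tariq, Kenji, Noor, Felix.
Aoife starts after Ravi ends — done with Ravi.
Marcus starts after Aoife ends — done with Aoife.
Tariq starts after Marcus ends — done with Marcus.
Kenji starts after Tariq ends — done with Tariq.
Noor starts after Kenji ends — done with Kenji.
Felix starts after Noor ends.
Every pair is clear; the schedule has no overlaps.

Yes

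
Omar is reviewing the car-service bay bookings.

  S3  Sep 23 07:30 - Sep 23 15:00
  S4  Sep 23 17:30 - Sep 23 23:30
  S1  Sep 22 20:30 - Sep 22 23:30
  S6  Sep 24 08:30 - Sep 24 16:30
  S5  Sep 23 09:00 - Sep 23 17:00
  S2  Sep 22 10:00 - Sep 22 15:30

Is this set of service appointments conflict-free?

No

Sorted by start: S2, S1, S3, S5, S4, S6.
S1 starts after S2 ends, so nothing later overlaps S2 either.
S3 starts after S1 ends, so nothing later overlaps S1 either.
S5 starts before S3 ends → S3 and S5 overlap.
That's a conflict, so the schedule is not conflict-free.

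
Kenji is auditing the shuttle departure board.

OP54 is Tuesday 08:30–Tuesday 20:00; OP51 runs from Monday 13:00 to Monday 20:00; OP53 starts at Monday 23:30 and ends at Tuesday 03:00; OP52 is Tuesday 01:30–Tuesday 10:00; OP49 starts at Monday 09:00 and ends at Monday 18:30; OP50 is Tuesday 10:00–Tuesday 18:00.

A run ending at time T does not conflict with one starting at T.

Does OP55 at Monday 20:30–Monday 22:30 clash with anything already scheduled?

OP49: ends Monday 18:30 at or before OP55 starts Monday 20:30 → clear.
OP51: ends Monday 20:00 at or before OP55 starts Monday 20:30 → clear.
OP53: starts Monday 23:30 at or after OP55 ends Monday 22:30 → clear.
OP52: starts Tuesday 01:30 at or after OP55 ends Monday 22:30 → clear.
OP54: starts Tuesday 08:30 at or after OP55 ends Monday 22:30 → clear.
OP50: starts Tuesday 10:00 at or after OP55 ends Monday 22:30 → clear.

No — it doesn't clash with anything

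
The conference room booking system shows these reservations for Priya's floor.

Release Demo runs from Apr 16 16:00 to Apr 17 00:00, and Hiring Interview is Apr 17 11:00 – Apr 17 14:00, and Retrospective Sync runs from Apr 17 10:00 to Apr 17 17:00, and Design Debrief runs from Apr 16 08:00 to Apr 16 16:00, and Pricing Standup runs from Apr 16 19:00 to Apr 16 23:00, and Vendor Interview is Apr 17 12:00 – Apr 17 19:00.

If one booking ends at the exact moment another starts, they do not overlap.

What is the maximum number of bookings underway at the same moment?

3

Walk through starts and ends in time order (an end at T is processed before a start at T):
Apr 16 08:00 start Design Debrief → 1
Apr 16 16:00 end Design Debrief → 0
Apr 16 16:00 start Release Demo → 1
Apr 16 19:00 start Pricing Standup → 2
Apr 16 23:00 end Pricing Standup → 1
Apr 17 00:00 end Release Demo → 0
Apr 17 10:00 start Retrospective Sync → 1
Apr 17 11:00 start Hiring Interview → 2
Apr 17 12:00 start Vendor Interview → 3
Apr 17 14:00 end Hiring Interview → 2
Apr 17 17:00 end Retrospective Sync → 1
Apr 17 19:00 end Vendor Interview → 0
Peak is 3, at Apr 17 12:00 (Hiring Interview, Retrospective Sync, Vendor Interview).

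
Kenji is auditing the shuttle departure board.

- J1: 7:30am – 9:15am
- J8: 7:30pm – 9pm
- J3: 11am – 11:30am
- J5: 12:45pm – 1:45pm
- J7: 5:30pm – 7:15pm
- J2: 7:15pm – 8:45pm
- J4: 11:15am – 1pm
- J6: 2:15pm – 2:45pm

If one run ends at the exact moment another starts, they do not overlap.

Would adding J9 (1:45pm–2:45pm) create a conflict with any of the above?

J1: ends 9:15am at or before J9 starts 1:45pm → clear.
J3: ends 11:30am at or before J9 starts 1:45pm → clear.
J4: ends 1pm at or before J9 starts 1:45pm → clear.
J5: ends 1:45pm at or before J9 starts 1:45pm → clear.
J6: starts 2:15pm before J9 ends 2:45pm, and ends 2:45pm after J9 starts 1:45pm → overlap.
J7: starts 5:30pm at or after J9 ends 2:45pm → clear.
J2: starts 7:15pm at or after J9 ends 2:45pm → clear.
J8: starts 7:30pm at or after J9 ends 2:45pm → clear.
J9 overlaps J6.

Yes — it overlaps J6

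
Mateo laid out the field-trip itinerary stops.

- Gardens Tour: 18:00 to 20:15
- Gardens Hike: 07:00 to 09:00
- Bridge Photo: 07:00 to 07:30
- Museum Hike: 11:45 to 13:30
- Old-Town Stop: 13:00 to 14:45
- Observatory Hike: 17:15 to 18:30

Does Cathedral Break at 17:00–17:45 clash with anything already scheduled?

Gardens Hike: ends 09:00 at or before Cathedral Break starts 17:00 → clear.
Bridge Photo: ends 07:30 at or before Cathedral Break starts 17:00 → clear.
Museum Hike: ends 13:30 at or before Cathedral Break starts 17:00 → clear.
Old-Town Stop: ends 14:45 at or before Cathedral Break starts 17:00 → clear.
Observatory Hike: starts 17:15 before Cathedral Break ends 17:45, and ends 18:30 after Cathedral Break starts 17:00 → overlap.
Gardens Tour: starts 18:00 at or after Cathedral Break ends 17:45 → clear.
Cathedral Break overlaps Observatory Hike.

Yes — it overlaps Observatory Hike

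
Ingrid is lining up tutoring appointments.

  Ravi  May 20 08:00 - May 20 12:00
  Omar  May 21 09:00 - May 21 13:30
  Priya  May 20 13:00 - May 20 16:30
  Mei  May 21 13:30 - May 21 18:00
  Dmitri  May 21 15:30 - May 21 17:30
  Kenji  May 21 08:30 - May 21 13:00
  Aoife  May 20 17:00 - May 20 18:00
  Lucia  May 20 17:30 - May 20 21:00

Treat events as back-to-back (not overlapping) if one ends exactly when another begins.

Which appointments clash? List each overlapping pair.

Sorted by start: Ravi, Priya, Aoife, Lucia, Kenji, Omar, Mei, Dmitri.
Priya starts after Ravi ends — done with Ravi.
Aoife starts after Priya ends — done with Priya.
Lucia starts before Aoife ends → Aoife and Lucia overlap.
Kenji starts after Aoife ends — done with Aoife.
Kenji starts after Lucia ends — done with Lucia.
Omar starts before Kenji ends → Kenji and Omar overlap.
Mei starts after Kenji ends — done with Kenji.
Mei starts exactly when Omar ends (back-to-back, no overlap) — done with Omar.
Dmitri starts before Mei ends → Mei and Dmitri overlap.

Aoife & Lucia, Dmitri & Mei, Kenji & Omar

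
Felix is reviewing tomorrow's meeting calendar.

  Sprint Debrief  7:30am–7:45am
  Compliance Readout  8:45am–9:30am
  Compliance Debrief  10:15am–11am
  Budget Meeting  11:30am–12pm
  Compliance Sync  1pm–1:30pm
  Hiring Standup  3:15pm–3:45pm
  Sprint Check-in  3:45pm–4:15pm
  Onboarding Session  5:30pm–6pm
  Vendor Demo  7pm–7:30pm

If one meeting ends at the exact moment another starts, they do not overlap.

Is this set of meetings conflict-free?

Yes

Check each pair: they overlap iff neither finishes before the other starts.
Sorted by start: Sprint Debrief, Compliance Readout, Compliance Debrief, Budget Meeting, Compliance Sync, Hiring Standup, Sprint Check-in, Onboarding Session, Vendor Demo.
Compliance Readout starts after Sprint Debrief ends, so Sprint Debrief has no further overlaps.
Compliance Debrief starts after Compliance Readout ends, so Compliance Readout has no further overlaps.
Budget Meeting starts after Compliance Debrief ends, so Compliance Debrief has no further overlaps.
Compliance Sync starts after Budget Meeting ends, so Budget Meeting has no further overlaps.
Hiring Standup starts after Compliance Sync ends, so Compliance Sync has no further overlaps.
Sprint Check-in starts exactly when Hiring Standup ends (back-to-back, no overlap), so Hiring Standup has no further overlaps.
Onboarding Session starts after Sprint Check-in ends, so Sprint Check-in has no further overlaps.
Vendor Demo starts after Onboarding Session ends.
Every pair is clear; the schedule has no overlaps.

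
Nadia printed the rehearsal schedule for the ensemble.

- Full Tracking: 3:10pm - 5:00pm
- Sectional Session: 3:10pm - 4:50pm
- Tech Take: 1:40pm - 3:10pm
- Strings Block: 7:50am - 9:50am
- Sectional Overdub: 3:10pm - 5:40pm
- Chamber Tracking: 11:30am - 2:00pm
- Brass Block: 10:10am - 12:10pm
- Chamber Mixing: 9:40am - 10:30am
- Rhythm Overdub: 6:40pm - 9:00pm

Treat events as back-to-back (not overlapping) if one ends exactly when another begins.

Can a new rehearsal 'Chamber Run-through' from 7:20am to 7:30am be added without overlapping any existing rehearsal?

Yes — the slot is free

Strings Block: starts 7:50am at or after Chamber Run-through ends 7:30am → clear.
Chamber Mixing: starts 9:40am at or after Chamber Run-through ends 7:30am → clear.
Brass Block: starts 10:10am at or after Chamber Run-through ends 7:30am → clear.
Chamber Tracking: starts 11:30am at or after Chamber Run-through ends 7:30am → clear.
Tech Take: starts 1:40pm at or after Chamber Run-through ends 7:30am → clear.
Sectional Session: starts 3:10pm at or after Chamber Run-through ends 7:30am → clear.
Full Tracking: starts 3:10pm at or after Chamber Run-through ends 7:30am → clear.
Sectional Overdub: starts 3:10pm at or after Chamber Run-through ends 7:30am → clear.
Rhythm Overdub: starts 6:40pm at or after Chamber Run-through ends 7:30am → clear.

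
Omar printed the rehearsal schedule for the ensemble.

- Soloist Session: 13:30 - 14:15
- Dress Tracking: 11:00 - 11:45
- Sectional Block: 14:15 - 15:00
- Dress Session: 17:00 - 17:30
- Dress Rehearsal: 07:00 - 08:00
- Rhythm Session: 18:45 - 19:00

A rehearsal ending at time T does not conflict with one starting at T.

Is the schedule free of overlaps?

Yes

Sorted by start: Dress Rehearsal, Dress Tracking, Soloist Session, Sectional Block, Dress Session, Rhythm Session.
Dress Tracking starts after Dress Rehearsal ends; Dress Rehearsal is clear from here.
Soloist Session starts after Dress Tracking ends; Dress Tracking is clear from here.
Sectional Block starts exactly when Soloist Session ends (back-to-back, no overlap); Soloist Session is clear from here.
Dress Session starts after Sectional Block ends; Sectional Block is clear from here.
Rhythm Session starts after Dress Session ends.
Every pair is clear; the schedule has no overlaps.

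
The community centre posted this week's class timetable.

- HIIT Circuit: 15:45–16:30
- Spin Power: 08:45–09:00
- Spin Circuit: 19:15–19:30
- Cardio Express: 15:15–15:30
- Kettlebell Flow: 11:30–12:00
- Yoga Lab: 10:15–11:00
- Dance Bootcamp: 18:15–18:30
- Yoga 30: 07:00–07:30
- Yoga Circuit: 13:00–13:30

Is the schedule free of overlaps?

Sorted by start: Yoga 30, Spin Power, Yoga Lab, Kettlebell Flow, Yoga Circuit, Cardio Express, HIIT Circuit, Dance Bootcamp, Spin Circuit.
Spin Power starts after Yoga 30 ends; Yoga 30 is clear from here.
Yoga Lab starts after Spin Power ends; Spin Power is clear from here.
Kettlebell Flow starts after Yoga Lab ends; Yoga Lab is clear from here.
Yoga Circuit starts after Kettlebell Flow ends; Kettlebell Flow is clear from here.
Cardio Express starts after Yoga Circuit ends; Yoga Circuit is clear from here.
HIIT Circuit starts after Cardio Express ends; Cardio Express is clear from here.
Dance Bootcamp starts after HIIT Circuit ends; HIIT Circuit is clear from here.
Spin Circuit starts after Dance Bootcamp ends.
Every pair is clear; the schedule has no overlaps.

Yes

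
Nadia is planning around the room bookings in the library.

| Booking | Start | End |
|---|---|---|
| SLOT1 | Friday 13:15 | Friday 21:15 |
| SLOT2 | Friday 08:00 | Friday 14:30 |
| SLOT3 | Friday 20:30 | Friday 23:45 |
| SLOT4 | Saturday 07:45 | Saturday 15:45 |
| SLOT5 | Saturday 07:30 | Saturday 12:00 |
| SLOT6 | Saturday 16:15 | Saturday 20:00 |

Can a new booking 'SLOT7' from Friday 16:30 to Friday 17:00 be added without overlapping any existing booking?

No — it overlaps SLOT1

SLOT2: ends Friday 14:30 at or before SLOT7 starts Friday 16:30 → clear.
SLOT1: starts Friday 13:15 before SLOT7 ends Friday 17:00, and ends Friday 21:15 after SLOT7 starts Friday 16:30 → overlap.
SLOT3: starts Friday 20:30 at or after SLOT7 ends Friday 17:00 → clear.
SLOT5: starts Saturday 07:30 at or after SLOT7 ends Friday 17:00 → clear.
SLOT4: starts Saturday 07:45 at or after SLOT7 ends Friday 17:00 → clear.
SLOT6: starts Saturday 16:15 at or after SLOT7 ends Friday 17:00 → clear.
SLOT7 overlaps SLOT1.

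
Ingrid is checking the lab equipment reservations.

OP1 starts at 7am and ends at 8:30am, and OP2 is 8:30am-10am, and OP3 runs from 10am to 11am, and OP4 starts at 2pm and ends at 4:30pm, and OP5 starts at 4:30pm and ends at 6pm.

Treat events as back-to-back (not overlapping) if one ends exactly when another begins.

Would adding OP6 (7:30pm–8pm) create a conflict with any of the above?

OP1: ends 8:30am at or before OP6 starts 7:30pm → clear.
OP2: ends 10am at or before OP6 starts 7:30pm → clear.
OP3: ends 11am at or before OP6 starts 7:30pm → clear.
OP4: ends 4:30pm at or before OP6 starts 7:30pm → clear.
OP5: ends 6pm at or before OP6 starts 7:30pm → clear.

No — it doesn't clash with anything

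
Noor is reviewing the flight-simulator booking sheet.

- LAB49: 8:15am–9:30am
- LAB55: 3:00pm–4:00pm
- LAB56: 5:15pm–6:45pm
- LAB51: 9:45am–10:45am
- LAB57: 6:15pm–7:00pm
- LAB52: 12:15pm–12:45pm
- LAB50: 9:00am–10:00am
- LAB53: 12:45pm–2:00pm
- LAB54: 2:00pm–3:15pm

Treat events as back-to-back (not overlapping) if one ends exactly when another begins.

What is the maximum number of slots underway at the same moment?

2

Sort all start/end points and keep a running count:
8:15am start LAB49 → 1
9:00am start LAB50 → 2
9:30am end LAB49 → 1
9:45am start LAB51 → 2
10:00am end LAB50 → 1
10:45am end LAB51 → 0
12:15pm start LAB52 → 1
12:45pm end LAB52 → 0
12:45pm start LAB53 → 1
2:00pm end LAB53 → 0
2:00pm start LAB54 → 1
3:00pm start LAB55 → 2
3:15pm end LAB54 → 1
4:00pm end LAB55 → 0
5:15pm start LAB56 → 1
6:15pm start LAB57 → 2
6:45pm end LAB56 → 1
7:00pm end LAB57 → 0
Peak is 2, at 9:00am (LAB49, LAB50).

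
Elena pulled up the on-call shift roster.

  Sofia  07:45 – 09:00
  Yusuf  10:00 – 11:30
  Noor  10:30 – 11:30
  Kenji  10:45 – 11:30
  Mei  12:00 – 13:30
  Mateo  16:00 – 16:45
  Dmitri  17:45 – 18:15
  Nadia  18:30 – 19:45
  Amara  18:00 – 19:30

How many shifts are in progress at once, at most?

3

Walk through starts and ends in time order (an end at T is processed before a start at T):
07:45 start Sofia → 1
09:00 end Sofia → 0
10:00 start Yusuf → 1
10:30 start Noor → 2
10:45 start Kenji → 3
11:30 end Kenji → 2
11:30 end Noor → 1
11:30 end Yusuf → 0
12:00 start Mei → 1
13:30 end Mei → 0
16:00 start Mateo → 1
16:45 end Mateo → 0
17:45 start Dmitri → 1
18:00 start Amara → 2
18:15 end Dmitri → 1
18:30 start Nadia → 2
19:30 end Amara → 1
19:45 end Nadia → 0
Peak is 3, at 10:45 (Kenji, Noor, Yusuf).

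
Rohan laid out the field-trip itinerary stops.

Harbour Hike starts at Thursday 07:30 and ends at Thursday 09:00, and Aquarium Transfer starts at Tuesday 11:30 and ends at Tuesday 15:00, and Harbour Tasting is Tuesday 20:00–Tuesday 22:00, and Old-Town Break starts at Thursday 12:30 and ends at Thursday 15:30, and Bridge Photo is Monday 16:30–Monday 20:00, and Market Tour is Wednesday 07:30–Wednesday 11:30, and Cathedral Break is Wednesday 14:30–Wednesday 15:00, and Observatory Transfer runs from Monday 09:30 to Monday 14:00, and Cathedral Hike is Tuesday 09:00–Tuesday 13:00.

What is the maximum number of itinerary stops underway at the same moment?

2

Sort all start/end points and keep a running count:
Monday 09:30 start Observatory Transfer → 1
Monday 14:00 end Observatory Transfer → 0
Monday 16:30 start Bridge Photo → 1
Monday 20:00 end Bridge Photo → 0
Tuesday 09:00 start Cathedral Hike → 1
Tuesday 11:30 start Aquarium Transfer → 2
Tuesday 13:00 end Cathedral Hike → 1
Tuesday 15:00 end Aquarium Transfer → 0
Tuesday 20:00 start Harbour Tasting → 1
Tuesday 22:00 end Harbour Tasting → 0
Wednesday 07:30 start Market Tour → 1
Wednesday 11:30 end Market Tour → 0
Wednesday 14:30 start Cathedral Break → 1
Wednesday 15:00 end Cathedral Break → 0
Thursday 07:30 start Harbour Hike → 1
Thursday 09:00 end Harbour Hike → 0
Thursday 12:30 start Old-Town Break → 1
Thursday 15:30 end Old-Town Break → 0
Peak is 2, at Tuesday 11:30 (Aquarium Transfer, Cathedral Hike).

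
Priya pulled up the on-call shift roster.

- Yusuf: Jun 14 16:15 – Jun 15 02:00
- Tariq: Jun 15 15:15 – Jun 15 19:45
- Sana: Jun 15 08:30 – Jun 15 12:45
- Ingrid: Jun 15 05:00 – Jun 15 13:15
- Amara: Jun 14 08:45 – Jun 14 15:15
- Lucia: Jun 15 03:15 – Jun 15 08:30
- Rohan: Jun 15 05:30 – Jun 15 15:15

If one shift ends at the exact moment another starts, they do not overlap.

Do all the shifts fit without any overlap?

No

Check each pair: they overlap iff neither finishes before the other starts.
Sorted by start: Amara, Yusuf, Lucia, Ingrid, Rohan, Sana, Tariq.
Yusuf starts after Amara ends, so Amara has no further overlaps.
Lucia starts after Yusuf ends, so Yusuf has no further overlaps.
Ingrid starts before Lucia ends → Lucia and Ingrid overlap.
That's a conflict, so the schedule is not conflict-free.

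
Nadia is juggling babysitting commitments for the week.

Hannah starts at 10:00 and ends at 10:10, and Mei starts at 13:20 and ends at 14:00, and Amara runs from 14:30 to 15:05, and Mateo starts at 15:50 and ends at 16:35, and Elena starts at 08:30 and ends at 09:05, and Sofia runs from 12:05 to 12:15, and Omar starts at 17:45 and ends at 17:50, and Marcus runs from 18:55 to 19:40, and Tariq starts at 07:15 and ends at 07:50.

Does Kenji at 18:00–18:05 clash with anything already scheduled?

No — it doesn't clash with anything

Tariq: ends 07:50 at or before Kenji starts 18:00 → clear.
Elena: ends 09:05 at or before Kenji starts 18:00 → clear.
Hannah: ends 10:10 at or before Kenji starts 18:00 → clear.
Sofia: ends 12:15 at or before Kenji starts 18:00 → clear.
Mei: ends 14:00 at or before Kenji starts 18:00 → clear.
Amara: ends 15:05 at or before Kenji starts 18:00 → clear.
Mateo: ends 16:35 at or before Kenji starts 18:00 → clear.
Omar: ends 17:50 at or before Kenji starts 18:00 → clear.
Marcus: starts 18:55 at or after Kenji ends 18:05 → clear.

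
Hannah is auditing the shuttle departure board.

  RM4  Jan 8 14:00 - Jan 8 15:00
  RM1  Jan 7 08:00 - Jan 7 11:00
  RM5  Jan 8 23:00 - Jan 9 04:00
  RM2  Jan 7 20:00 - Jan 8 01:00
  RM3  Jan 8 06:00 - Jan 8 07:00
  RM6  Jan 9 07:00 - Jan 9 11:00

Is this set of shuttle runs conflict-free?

Yes

Sorted by start: RM1, RM2, RM3, RM4, RM5, RM6.
RM2 starts after RM1 ends; RM1 is clear from here.
RM3 starts after RM2 ends; RM2 is clear from here.
RM4 starts after RM3 ends; RM3 is clear from here.
RM5 starts after RM4 ends; RM4 is clear from here.
RM6 starts after RM5 ends.
Every pair is clear; the schedule has no overlaps.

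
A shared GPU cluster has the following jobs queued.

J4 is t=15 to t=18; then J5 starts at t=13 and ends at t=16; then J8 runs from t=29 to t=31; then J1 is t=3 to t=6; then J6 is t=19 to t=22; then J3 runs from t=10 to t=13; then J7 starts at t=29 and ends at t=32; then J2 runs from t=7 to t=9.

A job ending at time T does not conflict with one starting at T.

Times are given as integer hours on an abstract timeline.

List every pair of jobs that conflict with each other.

J4 & J5, J7 & J8

Sorted by start: J1, J2, J3, J5, J4, J6, J7, J8.
J2 starts after J1 ends; J1 is clear from here.
J3 starts after J2 ends; J2 is clear from here.
J5 starts exactly when J3 ends (back-to-back, no overlap); J3 is clear from here.
J4 starts before J5 ends → J5 and J4 overlap.
J6 starts after J5 ends; J5 is clear from here.
J6 starts after J4 ends; J4 is clear from here.
J7 starts after J6 ends; J6 is clear from here.
J8 starts before J7 ends → J7 and J8 overlap.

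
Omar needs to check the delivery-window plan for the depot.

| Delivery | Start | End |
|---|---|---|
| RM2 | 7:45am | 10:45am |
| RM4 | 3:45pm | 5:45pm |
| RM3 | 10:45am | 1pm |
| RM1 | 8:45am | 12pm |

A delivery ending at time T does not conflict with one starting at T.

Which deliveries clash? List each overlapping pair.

RM1 & RM2, RM1 & RM3

Sorted by start: RM2, RM1, RM3, RM4.
RM1 starts before RM2 ends → RM2 and RM1 overlap.
RM3 starts exactly when RM2 ends (back-to-back, no overlap) — done with RM2.
RM3 starts before RM1 ends → RM1 and RM3 overlap.
RM4 starts after RM1 ends.
RM4 starts after RM3 ends.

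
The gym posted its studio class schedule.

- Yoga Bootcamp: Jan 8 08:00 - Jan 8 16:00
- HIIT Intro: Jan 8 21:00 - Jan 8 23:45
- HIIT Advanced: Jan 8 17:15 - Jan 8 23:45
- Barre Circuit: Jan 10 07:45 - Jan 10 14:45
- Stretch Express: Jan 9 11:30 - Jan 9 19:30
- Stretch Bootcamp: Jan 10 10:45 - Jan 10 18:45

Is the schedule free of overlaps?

Check each pair: they overlap iff neither finishes before the other starts.
Sorted by start: Yoga Bootcamp, HIIT Advanced, HIIT Intro, Stretch Express, Barre Circuit, Stretch Bootcamp.
HIIT Advanced starts after Yoga Bootcamp ends, so nothing later overlaps Yoga Bootcamp either.
HIIT Intro starts before HIIT Advanced ends → HIIT Advanced and HIIT Intro overlap.
That's a conflict, so the schedule is not conflict-free.

No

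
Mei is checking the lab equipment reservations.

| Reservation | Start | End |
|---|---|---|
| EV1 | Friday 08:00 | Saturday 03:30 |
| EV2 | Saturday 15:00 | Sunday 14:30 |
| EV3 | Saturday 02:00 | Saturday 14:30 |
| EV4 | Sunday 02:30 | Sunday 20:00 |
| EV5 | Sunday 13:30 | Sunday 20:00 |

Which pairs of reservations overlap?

Sorted by start: EV1, EV3, EV2, EV4, EV5.
EV3 starts before EV1 ends → EV1 and EV3 overlap.
EV2 starts after EV1 ends; EV1 is clear from here.
EV2 starts after EV3 ends; EV3 is clear from here.
EV4 starts before EV2 ends → EV2 and EV4 overlap.
EV5 starts before EV2 ends → EV2 and EV5 overlap.
EV5 starts before EV4 ends → EV4 and EV5 overlap.

EV1 & EV3, EV2 & EV4, EV2 & EV5, EV4 & EV5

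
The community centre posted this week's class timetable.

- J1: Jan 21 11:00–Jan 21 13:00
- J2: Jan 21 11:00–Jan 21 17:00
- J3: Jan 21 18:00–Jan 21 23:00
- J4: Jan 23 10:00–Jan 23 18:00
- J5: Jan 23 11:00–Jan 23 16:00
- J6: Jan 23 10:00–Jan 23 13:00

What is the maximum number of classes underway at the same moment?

3

Sort all start/end points and keep a running count:
Jan 21 11:00 start J1 → 1
Jan 21 11:00 start J2 → 2
Jan 21 13:00 end J1 → 1
Jan 21 17:00 end J2 → 0
Jan 21 18:00 start J3 → 1
Jan 21 23:00 end J3 → 0
Jan 23 10:00 start J4 → 1
Jan 23 10:00 start J6 → 2
Jan 23 11:00 start J5 → 3
Jan 23 13:00 end J6 → 2
Jan 23 16:00 end J5 → 1
Jan 23 18:00 end J4 → 0
Peak is 3, at Jan 23 11:00 (J4, J5, J6).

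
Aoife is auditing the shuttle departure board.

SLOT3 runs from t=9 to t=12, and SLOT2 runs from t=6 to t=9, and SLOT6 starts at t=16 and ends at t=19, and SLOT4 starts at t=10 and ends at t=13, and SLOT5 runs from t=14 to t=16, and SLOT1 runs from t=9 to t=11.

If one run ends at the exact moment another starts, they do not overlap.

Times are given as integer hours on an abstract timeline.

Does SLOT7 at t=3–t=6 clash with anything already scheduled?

No — it doesn't clash with anything

SLOT2: starts t=6 at or after SLOT7 ends t=6 → clear.
SLOT1: starts t=9 at or after SLOT7 ends t=6 → clear.
SLOT3: starts t=9 at or after SLOT7 ends t=6 → clear.
SLOT4: starts t=10 at or after SLOT7 ends t=6 → clear.
SLOT5: starts t=14 at or after SLOT7 ends t=6 → clear.
SLOT6: starts t=16 at or after SLOT7 ends t=6 → clear.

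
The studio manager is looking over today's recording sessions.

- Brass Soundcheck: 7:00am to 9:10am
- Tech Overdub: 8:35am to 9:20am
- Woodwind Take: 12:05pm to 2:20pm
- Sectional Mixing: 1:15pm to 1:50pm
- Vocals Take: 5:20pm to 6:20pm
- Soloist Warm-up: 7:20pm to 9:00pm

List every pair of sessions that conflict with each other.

Sorted by start: Brass Soundcheck, Tech Overdub, Woodwind Take, Sectional Mixing, Vocals Take, Soloist Warm-up.
Tech Overdub starts before Brass Soundcheck ends → Brass Soundcheck and Tech Overdub overlap.
Woodwind Take starts after Brass Soundcheck ends; Brass Soundcheck is clear from here.
Woodwind Take starts after Tech Overdub ends; Tech Overdub is clear from here.
Sectional Mixing starts before Woodwind Take ends → Woodwind Take and Sectional Mixing overlap.
Vocals Take starts after Woodwind Take ends; Woodwind Take is clear from here.
Vocals Take starts after Sectional Mixing ends; Sectional Mixing is clear from here.
Soloist Warm-up starts after Vocals Take ends.

Brass Soundcheck & Tech Overdub, Sectional Mixing & Woodwind Take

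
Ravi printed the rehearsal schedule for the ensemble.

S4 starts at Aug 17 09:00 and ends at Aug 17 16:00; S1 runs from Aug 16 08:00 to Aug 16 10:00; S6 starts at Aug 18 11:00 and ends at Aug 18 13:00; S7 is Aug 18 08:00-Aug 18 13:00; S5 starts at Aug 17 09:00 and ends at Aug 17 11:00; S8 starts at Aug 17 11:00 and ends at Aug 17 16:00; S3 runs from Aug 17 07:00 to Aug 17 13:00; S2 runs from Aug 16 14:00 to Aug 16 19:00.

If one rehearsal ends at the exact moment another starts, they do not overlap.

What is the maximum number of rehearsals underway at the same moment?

Sort all start/end points and keep a running count:
Aug 16 08:00 start S1 → 1
Aug 16 10:00 end S1 → 0
Aug 16 14:00 start S2 → 1
Aug 16 19:00 end S2 → 0
Aug 17 07:00 start S3 → 1
Aug 17 09:00 start S4 → 2
Aug 17 09:00 start S5 → 3
Aug 17 11:00 end S5 → 2
Aug 17 11:00 start S8 → 3
Aug 17 13:00 end S3 → 2
Aug 17 16:00 end S4 → 1
Aug 17 16:00 end S8 → 0
Aug 18 08:00 start S7 → 1
Aug 18 11:00 start S6 → 2
Aug 18 13:00 end S6 → 1
Aug 18 13:00 end S7 → 0
Peak is 3, at Aug 17 09:00 (S3, S4, S5).

3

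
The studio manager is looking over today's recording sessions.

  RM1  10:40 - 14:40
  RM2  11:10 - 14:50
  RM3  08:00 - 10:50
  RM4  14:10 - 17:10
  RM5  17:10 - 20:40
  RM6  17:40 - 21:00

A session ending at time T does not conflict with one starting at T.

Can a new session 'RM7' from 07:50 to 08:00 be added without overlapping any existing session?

RM3: starts 08:00 at or after RM7 ends 08:00 → clear.
RM1: starts 10:40 at or after RM7 ends 08:00 → clear.
RM2: starts 11:10 at or after RM7 ends 08:00 → clear.
RM4: starts 14:10 at or after RM7 ends 08:00 → clear.
RM5: starts 17:10 at or after RM7 ends 08:00 → clear.
RM6: starts 17:40 at or after RM7 ends 08:00 → clear.

Yes — the slot is free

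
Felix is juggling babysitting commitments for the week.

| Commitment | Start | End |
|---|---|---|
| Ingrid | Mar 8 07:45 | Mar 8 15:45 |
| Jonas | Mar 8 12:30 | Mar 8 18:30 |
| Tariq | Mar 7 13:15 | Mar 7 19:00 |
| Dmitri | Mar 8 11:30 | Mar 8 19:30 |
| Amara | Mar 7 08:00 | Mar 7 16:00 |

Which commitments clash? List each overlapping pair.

Sorted by start: Amara, Tariq, Ingrid, Dmitri, Jonas.
Tariq starts before Amara ends → Amara and Tariq overlap.
Ingrid starts after Amara ends, so Amara has no further overlaps.
Ingrid starts after Tariq ends, so Tariq has no further overlaps.
Dmitri starts before Ingrid ends → Ingrid and Dmitri overlap.
Jonas starts before Ingrid ends → Ingrid and Jonas overlap.
Jonas starts before Dmitri ends → Dmitri and Jonas overlap.

Amara & Tariq, Dmitri & Ingrid, Dmitri & Jonas, Ingrid & Jonas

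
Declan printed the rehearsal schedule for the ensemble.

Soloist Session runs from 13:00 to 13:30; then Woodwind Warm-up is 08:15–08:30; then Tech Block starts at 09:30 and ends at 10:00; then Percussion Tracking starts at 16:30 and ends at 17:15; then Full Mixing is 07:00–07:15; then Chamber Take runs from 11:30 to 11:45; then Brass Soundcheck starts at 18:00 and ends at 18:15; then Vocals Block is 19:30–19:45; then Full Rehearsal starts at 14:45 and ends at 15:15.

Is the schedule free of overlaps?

Yes

Two intervals overlap when each starts before the other ends.
Sorted by start: Full Mixing, Woodwind Warm-up, Tech Block, Chamber Take, Soloist Session, Full Rehearsal, Percussion Tracking, Brass Soundcheck, Vocals Block.
Woodwind Warm-up starts after Full Mixing ends; Full Mixing is clear from here.
Tech Block starts after Woodwind Warm-up ends; Woodwind Warm-up is clear from here.
Chamber Take starts after Tech Block ends; Tech Block is clear from here.
Soloist Session starts after Chamber Take ends; Chamber Take is clear from here.
Full Rehearsal starts after Soloist Session ends; Soloist Session is clear from here.
Percussion Tracking starts after Full Rehearsal ends; Full Rehearsal is clear from here.
Brass Soundcheck starts after Percussion Tracking ends; Percussion Tracking is clear from here.
Vocals Block starts after Brass Soundcheck ends.
Every pair is clear; the schedule has no overlaps.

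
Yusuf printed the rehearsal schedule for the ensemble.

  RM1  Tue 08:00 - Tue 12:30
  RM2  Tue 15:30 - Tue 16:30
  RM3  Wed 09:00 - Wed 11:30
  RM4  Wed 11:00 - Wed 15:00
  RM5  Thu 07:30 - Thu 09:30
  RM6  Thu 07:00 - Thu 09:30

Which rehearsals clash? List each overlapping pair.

RM3 & RM4, RM5 & RM6

Sorted by start: RM1, RM2, RM3, RM4, RM6, RM5.
RM2 starts after RM1 ends; RM1 is clear from here.
RM3 starts after RM2 ends; RM2 is clear from here.
RM4 starts before RM3 ends → RM3 and RM4 overlap.
RM6 starts after RM3 ends; RM3 is clear from here.
RM6 starts after RM4 ends; RM4 is clear from here.
RM5 starts before RM6 ends → RM6 and RM5 overlap.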